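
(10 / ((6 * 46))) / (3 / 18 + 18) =5 / 2507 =0.00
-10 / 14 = -5 / 7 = -0.71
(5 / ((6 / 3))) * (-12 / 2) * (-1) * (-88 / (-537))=440 / 179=2.46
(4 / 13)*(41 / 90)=82 / 585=0.14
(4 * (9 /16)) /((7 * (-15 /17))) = -51 /140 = -0.36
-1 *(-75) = 75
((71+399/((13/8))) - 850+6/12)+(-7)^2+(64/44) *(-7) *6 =-155885/286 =-545.05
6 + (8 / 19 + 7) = 255 / 19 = 13.42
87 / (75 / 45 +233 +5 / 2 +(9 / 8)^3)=133632 / 366475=0.36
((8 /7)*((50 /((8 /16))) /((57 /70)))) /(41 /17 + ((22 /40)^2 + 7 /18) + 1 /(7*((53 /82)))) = 60547200000 /1434046337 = 42.22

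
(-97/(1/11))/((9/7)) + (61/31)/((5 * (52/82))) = -829.27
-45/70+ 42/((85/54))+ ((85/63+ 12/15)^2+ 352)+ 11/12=2588097287/6747300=383.58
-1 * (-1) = 1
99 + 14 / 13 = 1301 / 13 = 100.08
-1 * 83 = -83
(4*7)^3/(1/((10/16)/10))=1372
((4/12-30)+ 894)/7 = 2593/21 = 123.48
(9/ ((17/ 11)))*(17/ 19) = 99/ 19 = 5.21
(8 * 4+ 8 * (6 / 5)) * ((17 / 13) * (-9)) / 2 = -1224 / 5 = -244.80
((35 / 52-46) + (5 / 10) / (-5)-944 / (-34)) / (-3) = 78067 / 13260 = 5.89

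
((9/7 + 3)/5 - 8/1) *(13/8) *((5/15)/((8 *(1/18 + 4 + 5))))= -0.05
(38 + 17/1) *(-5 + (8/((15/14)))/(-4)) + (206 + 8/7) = -3581/21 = -170.52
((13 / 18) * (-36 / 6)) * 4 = -52 / 3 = -17.33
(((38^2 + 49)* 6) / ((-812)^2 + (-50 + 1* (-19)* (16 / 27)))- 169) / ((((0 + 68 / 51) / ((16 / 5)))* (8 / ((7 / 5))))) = -70.97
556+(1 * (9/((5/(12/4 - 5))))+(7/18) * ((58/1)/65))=323357/585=552.75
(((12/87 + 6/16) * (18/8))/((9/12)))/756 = 17/8352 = 0.00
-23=-23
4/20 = 1/5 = 0.20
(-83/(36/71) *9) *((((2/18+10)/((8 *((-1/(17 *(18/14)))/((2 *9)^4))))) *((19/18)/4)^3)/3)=26798517681/1024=26170427.42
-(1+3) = -4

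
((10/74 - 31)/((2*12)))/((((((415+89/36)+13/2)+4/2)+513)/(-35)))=8565/178673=0.05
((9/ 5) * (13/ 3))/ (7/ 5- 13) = -39/ 58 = -0.67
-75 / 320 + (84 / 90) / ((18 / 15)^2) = 715 / 1728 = 0.41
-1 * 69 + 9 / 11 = -750 / 11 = -68.18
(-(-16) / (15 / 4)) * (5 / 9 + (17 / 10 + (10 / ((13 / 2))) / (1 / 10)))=75.26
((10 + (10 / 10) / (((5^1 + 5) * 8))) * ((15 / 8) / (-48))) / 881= -801 / 1804288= -0.00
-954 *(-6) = 5724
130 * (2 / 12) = 65 / 3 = 21.67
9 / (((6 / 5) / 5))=75 / 2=37.50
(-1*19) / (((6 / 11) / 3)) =-209 / 2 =-104.50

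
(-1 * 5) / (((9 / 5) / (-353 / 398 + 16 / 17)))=-9175 / 60894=-0.15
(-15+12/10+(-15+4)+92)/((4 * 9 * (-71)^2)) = 28/75615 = 0.00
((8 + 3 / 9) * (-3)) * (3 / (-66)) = 25 / 22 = 1.14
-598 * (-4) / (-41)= -2392 / 41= -58.34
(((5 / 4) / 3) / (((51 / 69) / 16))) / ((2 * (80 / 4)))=23 / 102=0.23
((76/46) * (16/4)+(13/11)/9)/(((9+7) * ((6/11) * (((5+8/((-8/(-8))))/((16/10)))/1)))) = 15347/161460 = 0.10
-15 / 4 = -3.75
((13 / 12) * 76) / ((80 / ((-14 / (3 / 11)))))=-19019 / 360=-52.83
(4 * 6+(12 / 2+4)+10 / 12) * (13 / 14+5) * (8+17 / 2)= 3407.45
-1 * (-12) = 12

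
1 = 1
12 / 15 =4 / 5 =0.80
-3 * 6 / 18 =-1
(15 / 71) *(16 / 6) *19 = 760 / 71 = 10.70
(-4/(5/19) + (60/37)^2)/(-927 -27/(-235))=2022034/149096421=0.01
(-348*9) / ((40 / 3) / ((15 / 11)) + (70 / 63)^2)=-63423 / 223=-284.41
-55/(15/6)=-22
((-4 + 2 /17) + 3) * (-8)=120 /17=7.06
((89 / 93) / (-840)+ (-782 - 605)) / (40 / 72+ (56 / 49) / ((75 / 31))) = -541762645 / 401512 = -1349.31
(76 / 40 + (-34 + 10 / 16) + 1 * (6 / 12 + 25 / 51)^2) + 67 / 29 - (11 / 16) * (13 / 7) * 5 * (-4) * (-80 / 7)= -47312158909 / 147840840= -320.02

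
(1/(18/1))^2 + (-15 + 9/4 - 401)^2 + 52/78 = 221861893/1296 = 171189.73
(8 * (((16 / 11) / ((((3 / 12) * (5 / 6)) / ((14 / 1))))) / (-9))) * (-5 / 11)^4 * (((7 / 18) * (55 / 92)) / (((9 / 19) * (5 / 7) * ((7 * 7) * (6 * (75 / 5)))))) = -425600 / 736456941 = -0.00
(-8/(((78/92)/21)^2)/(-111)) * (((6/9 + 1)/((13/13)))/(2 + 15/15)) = 4147360/168831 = 24.57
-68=-68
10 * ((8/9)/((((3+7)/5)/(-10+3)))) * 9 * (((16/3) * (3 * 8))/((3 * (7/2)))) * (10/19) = -102400/57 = -1796.49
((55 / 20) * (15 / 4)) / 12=55 / 64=0.86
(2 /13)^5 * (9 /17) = 288 /6311981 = 0.00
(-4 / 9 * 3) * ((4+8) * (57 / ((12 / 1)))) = -76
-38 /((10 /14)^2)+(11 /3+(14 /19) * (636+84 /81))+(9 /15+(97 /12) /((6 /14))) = 21445631 /51300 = 418.04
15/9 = 5/3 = 1.67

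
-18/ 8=-9/ 4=-2.25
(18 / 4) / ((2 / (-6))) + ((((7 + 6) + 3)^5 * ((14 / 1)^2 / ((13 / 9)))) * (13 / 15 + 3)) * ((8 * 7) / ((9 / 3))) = 1335063738661 / 130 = 10269721066.62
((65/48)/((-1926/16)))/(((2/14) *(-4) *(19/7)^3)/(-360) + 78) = -780325/5412663159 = -0.00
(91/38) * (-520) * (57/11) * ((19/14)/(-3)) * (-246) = -7899060/11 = -718096.36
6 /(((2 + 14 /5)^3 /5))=625 /2304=0.27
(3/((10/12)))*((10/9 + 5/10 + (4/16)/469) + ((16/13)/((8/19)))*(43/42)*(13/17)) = 223891/15946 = 14.04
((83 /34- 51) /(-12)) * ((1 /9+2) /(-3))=-31369 /11016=-2.85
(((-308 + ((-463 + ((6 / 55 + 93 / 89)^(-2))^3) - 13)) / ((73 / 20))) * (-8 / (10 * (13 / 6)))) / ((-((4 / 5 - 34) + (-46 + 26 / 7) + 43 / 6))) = 8148185725748937843242418880 / 7022895556492118444683077081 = 1.16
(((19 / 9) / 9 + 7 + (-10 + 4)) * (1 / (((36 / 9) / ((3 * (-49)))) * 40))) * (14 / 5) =-343 / 108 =-3.18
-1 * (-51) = 51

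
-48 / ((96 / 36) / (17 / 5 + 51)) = -4896 / 5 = -979.20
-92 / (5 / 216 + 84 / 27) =-19872 / 677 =-29.35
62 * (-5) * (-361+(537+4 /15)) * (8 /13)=-1311424 /39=-33626.26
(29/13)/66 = 29/858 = 0.03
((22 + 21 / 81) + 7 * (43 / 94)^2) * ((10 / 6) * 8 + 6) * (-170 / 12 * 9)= -13951646105 / 238572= -58479.81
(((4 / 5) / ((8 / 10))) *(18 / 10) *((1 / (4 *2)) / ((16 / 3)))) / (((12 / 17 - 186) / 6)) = -153 / 112000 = -0.00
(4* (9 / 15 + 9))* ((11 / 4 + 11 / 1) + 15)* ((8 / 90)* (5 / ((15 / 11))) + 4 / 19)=506368 / 855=592.24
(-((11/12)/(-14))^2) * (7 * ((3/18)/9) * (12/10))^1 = -121/181440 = -0.00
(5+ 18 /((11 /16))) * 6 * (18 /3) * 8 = 98784 /11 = 8980.36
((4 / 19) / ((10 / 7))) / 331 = 14 / 31445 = 0.00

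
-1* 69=-69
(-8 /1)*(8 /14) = -32 /7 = -4.57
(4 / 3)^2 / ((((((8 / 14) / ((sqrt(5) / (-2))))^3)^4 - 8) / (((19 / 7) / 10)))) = -117403775365625 / 1946353703229297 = -0.06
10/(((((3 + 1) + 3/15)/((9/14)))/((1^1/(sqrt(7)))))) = 75 * sqrt(7)/343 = 0.58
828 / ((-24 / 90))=-3105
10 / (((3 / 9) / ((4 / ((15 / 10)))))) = 80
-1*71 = -71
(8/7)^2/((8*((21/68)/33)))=5984/343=17.45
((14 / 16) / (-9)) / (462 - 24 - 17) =-7 / 30312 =-0.00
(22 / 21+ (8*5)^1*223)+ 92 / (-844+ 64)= 4059023 / 455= 8920.93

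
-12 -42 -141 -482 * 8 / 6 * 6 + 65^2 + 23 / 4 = 719 / 4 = 179.75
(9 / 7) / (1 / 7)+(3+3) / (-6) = 8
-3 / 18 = -1 / 6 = -0.17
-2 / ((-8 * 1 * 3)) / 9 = 1 / 108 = 0.01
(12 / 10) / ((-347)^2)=6 / 602045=0.00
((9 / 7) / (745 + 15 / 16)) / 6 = 24 / 83545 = 0.00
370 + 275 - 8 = 637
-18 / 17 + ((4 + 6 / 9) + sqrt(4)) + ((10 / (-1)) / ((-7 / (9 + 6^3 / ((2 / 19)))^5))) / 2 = 9482659128466608757 / 357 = 26562070387861649.18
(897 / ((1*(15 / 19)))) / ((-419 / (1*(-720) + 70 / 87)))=1950.24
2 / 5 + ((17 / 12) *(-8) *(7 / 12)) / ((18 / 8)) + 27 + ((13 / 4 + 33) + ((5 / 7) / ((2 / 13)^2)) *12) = 4795171 / 11340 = 422.85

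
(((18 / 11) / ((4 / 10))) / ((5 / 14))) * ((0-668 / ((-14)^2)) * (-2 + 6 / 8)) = 7515 / 154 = 48.80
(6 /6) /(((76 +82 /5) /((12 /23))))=10 /1771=0.01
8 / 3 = 2.67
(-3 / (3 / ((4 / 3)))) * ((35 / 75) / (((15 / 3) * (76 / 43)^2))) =-12943 / 324900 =-0.04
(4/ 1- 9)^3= -125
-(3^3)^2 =-729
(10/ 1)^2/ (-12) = -25/ 3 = -8.33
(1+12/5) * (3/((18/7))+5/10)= 17/3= 5.67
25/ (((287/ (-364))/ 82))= -2600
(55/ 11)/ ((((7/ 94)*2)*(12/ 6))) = 235/ 14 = 16.79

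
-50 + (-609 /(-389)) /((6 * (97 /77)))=-3757669 /75466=-49.79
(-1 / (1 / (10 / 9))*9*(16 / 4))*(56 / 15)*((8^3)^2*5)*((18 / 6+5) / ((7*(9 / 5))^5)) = -2097152000000 / 425329947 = -4930.65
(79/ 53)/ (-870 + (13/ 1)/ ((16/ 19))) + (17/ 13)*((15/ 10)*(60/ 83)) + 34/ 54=2.05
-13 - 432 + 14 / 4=-883 / 2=-441.50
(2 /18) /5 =1 /45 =0.02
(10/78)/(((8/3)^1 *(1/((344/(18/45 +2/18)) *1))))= 32.36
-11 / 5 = -2.20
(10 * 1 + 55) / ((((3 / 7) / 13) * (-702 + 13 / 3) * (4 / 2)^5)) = -0.09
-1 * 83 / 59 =-83 / 59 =-1.41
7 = 7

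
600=600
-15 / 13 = -1.15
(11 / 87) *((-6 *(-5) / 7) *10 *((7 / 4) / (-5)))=-55 / 29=-1.90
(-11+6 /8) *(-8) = 82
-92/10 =-9.20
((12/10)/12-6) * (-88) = 2596/5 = 519.20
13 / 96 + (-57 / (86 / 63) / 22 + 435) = 19672445 / 45408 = 433.24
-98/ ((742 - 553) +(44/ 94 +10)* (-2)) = -4606/ 7899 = -0.58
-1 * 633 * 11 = -6963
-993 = -993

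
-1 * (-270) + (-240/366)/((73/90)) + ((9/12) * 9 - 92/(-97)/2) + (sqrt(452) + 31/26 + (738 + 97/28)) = 2 * sqrt(113) + 40056301864/39306631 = 1040.33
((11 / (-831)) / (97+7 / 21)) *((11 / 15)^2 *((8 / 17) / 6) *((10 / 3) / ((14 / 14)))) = -2662 / 139221585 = -0.00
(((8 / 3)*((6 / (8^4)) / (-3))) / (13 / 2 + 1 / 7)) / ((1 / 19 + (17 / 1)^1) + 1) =-19 / 1749888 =-0.00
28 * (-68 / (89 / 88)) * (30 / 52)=-1256640 / 1157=-1086.12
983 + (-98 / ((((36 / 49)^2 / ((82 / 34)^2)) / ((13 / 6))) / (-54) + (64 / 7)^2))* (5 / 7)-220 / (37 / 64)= 48815579123733 / 81139943576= 601.62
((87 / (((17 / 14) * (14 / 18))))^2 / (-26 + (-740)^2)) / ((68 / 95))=58243455 / 2690231062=0.02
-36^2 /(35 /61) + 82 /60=-474049 /210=-2257.38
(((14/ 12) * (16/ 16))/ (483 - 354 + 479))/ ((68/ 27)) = 63/ 82688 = 0.00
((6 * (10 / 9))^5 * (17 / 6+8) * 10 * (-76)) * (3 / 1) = -79040000000 / 243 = -325267489.71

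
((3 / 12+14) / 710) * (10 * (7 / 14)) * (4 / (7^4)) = 57 / 340942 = 0.00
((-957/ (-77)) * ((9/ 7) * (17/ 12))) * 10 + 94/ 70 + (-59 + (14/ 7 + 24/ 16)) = 42194/ 245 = 172.22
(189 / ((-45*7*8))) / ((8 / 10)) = -3 / 32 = -0.09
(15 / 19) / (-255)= -1 / 323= -0.00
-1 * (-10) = 10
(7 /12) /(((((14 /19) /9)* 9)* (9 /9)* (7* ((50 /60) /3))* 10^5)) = 0.00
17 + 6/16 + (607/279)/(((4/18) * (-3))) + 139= 113915/744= 153.11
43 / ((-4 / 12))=-129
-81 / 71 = -1.14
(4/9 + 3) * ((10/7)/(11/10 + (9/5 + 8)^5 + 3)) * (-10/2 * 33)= -106562500/11864498583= -0.01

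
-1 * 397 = -397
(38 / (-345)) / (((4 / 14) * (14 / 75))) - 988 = -45543 / 46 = -990.07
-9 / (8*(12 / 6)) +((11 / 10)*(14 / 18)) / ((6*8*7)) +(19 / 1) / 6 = 11261 / 4320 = 2.61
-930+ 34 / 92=-42763 / 46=-929.63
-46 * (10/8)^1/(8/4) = -28.75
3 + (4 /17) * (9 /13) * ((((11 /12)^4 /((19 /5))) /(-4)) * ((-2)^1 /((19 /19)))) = 3.02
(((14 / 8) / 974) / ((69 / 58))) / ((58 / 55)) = 385 / 268824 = 0.00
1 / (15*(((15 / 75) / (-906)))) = -302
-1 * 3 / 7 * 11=-33 / 7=-4.71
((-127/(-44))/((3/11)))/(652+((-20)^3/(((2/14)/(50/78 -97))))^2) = 64389/177153442819966768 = 0.00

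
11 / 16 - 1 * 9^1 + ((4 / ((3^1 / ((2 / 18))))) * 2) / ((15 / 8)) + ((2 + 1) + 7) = 11959 / 6480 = 1.85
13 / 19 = 0.68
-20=-20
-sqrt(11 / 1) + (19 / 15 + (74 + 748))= 819.95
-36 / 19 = -1.89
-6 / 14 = -3 / 7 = -0.43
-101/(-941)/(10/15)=303/1882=0.16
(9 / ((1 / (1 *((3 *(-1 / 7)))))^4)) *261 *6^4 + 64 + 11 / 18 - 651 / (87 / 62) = 128218785283 / 1253322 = 102303.15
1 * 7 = 7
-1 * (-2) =2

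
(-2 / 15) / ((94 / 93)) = -31 / 235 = -0.13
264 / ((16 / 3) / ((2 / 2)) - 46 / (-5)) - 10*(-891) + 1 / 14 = 13624489 / 1526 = 8928.24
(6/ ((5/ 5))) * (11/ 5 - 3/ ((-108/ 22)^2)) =10087/ 810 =12.45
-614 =-614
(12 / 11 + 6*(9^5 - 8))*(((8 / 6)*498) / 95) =2476000.72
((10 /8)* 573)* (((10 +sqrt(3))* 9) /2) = 25785* sqrt(3) /8 +128925 /4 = 37813.87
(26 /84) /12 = 13 /504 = 0.03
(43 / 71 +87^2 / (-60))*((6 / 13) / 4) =-534819 / 36920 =-14.49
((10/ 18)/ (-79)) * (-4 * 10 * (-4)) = -800/ 711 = -1.13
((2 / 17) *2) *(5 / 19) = 20 / 323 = 0.06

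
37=37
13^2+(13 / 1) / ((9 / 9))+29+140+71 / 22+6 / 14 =54617 / 154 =354.66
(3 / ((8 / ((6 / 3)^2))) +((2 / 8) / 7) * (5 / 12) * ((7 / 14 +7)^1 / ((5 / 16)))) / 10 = 13 / 70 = 0.19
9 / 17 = 0.53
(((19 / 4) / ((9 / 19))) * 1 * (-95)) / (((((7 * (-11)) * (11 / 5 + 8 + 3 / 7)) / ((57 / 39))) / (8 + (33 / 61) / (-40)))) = 976755895 / 71888256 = 13.59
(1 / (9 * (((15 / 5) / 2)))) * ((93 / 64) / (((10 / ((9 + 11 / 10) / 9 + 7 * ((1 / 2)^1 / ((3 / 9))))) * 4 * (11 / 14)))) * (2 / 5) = 113491 / 7128000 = 0.02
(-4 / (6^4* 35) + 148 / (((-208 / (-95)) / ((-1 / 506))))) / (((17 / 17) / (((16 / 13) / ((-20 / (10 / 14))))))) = 0.01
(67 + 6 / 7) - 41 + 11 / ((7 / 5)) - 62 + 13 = -100 / 7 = -14.29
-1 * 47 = -47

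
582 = 582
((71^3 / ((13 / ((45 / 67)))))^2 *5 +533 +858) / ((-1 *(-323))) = 76295084115868 / 14414179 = 5293057.91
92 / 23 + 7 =11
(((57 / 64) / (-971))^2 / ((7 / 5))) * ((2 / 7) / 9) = 1805 / 94615980032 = 0.00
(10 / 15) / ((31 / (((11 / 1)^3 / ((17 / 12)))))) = 10648 / 527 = 20.20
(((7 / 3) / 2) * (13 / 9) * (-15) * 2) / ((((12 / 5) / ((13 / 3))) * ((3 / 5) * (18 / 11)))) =-1626625 / 17496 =-92.97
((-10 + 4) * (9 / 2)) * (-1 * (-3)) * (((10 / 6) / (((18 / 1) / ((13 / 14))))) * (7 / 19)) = -195 / 76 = -2.57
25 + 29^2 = 866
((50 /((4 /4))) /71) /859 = 50 /60989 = 0.00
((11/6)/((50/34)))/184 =187/27600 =0.01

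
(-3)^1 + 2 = -1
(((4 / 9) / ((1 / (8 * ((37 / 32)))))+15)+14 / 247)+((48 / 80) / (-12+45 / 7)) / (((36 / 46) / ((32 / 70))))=353918 / 18525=19.10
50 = 50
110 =110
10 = 10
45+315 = 360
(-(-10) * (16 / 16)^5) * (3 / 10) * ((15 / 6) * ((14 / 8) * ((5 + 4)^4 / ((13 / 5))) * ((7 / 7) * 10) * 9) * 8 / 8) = 155003625 / 52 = 2980838.94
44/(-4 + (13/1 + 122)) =44/131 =0.34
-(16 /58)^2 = -0.08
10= 10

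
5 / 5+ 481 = 482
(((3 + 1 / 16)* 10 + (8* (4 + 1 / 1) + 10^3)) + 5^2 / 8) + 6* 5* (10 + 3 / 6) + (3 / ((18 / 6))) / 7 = 38889 / 28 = 1388.89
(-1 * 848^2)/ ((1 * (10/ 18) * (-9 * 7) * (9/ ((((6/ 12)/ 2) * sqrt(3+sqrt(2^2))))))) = 179776 * sqrt(5)/ 315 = 1276.16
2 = 2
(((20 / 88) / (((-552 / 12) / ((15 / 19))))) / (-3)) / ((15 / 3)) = 5 / 19228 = 0.00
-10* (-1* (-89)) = -890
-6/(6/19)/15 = -19/15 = -1.27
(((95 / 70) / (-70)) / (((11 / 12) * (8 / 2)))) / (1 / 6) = -171 / 5390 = -0.03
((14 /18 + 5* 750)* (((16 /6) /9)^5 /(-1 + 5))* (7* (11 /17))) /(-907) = -0.01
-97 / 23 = -4.22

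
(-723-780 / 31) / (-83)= 23193 / 2573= 9.01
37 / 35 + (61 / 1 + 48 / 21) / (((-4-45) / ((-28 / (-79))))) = 11601 / 19355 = 0.60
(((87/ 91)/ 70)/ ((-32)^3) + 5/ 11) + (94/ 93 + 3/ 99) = 106453371933/ 71177666560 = 1.50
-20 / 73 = -0.27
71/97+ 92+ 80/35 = 64517/679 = 95.02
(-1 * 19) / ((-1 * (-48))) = -19 / 48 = -0.40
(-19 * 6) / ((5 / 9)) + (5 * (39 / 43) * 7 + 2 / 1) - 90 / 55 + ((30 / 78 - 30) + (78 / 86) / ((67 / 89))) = -415078583 / 2059915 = -201.50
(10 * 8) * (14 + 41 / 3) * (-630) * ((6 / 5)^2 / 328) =-250992 / 41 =-6121.76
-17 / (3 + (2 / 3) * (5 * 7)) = -51 / 79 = -0.65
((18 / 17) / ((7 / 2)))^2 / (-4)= -324 / 14161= -0.02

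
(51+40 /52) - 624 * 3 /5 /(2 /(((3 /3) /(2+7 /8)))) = -19949 /1495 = -13.34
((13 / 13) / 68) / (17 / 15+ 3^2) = 15 / 10336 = 0.00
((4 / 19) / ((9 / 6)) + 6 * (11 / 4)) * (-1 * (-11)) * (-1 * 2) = -20867 / 57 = -366.09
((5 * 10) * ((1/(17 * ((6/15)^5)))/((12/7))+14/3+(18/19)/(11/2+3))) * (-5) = -126033125/62016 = -2032.27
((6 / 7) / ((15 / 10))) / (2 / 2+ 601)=2 / 2107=0.00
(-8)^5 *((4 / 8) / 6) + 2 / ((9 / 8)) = -24560 / 9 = -2728.89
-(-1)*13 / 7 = 13 / 7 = 1.86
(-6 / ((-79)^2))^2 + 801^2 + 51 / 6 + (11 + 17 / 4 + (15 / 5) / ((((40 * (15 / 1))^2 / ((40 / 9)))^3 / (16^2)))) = 641624.75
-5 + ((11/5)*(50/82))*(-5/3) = -890/123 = -7.24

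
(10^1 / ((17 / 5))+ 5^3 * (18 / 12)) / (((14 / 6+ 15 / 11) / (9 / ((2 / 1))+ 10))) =6196575 / 8296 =746.94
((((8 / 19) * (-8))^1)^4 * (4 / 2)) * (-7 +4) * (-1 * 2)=201326592 / 130321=1544.85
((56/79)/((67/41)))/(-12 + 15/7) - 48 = -17546488/365217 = -48.04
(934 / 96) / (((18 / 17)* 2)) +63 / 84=9235 / 1728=5.34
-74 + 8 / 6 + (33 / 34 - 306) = -38525 / 102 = -377.70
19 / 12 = 1.58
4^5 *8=8192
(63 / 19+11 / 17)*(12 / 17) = 15360 / 5491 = 2.80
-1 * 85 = -85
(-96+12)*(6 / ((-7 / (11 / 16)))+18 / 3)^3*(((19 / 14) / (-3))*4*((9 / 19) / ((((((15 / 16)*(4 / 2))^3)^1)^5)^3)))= 701186525842019639689556642823116440062656512 / 118520780815075755149990754944155924022197723388671875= 0.00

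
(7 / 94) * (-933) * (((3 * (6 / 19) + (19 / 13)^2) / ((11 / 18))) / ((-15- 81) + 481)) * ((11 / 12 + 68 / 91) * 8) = -100708674966 / 8308735435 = -12.12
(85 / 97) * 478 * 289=11742070 / 97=121052.27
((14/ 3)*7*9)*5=1470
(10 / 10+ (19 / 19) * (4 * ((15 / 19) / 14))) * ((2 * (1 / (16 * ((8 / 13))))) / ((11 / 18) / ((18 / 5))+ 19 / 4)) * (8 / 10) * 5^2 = 858195 / 848008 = 1.01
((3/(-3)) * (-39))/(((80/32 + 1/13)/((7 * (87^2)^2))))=406642723578/67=6069294381.76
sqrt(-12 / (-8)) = sqrt(6) / 2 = 1.22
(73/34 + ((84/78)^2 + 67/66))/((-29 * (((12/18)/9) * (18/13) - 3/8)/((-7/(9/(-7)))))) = 160626704/53931735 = 2.98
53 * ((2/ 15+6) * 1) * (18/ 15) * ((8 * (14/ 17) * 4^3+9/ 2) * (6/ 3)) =141296728/ 425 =332462.89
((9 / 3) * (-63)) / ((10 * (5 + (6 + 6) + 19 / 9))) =-1701 / 1720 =-0.99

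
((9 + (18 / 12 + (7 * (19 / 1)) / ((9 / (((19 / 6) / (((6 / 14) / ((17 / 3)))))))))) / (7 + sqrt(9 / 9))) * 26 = 496951 / 243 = 2045.07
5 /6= 0.83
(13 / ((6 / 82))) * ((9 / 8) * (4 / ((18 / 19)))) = 10127 / 12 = 843.92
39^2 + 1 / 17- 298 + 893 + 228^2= 919701 / 17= 54100.06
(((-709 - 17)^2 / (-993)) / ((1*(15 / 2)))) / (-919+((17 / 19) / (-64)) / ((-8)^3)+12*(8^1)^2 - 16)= 6629359616 / 15643187435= 0.42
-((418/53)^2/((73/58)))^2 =-102697793856064/42048373249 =-2442.37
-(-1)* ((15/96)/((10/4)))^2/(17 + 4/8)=0.00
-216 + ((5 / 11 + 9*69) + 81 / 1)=5351 / 11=486.45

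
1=1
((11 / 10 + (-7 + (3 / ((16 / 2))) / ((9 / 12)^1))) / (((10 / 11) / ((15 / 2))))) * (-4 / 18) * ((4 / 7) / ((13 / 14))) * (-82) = -499.57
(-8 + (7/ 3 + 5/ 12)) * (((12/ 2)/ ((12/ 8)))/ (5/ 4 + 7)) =-28/ 11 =-2.55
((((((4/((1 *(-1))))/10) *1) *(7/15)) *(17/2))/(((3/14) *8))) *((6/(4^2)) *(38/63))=-2261/10800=-0.21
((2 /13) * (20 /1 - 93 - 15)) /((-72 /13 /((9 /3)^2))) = 22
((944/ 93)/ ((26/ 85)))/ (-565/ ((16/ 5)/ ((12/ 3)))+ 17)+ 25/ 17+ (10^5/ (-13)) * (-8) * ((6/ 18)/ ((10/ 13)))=1511137162165/ 56664621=26668.09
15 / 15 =1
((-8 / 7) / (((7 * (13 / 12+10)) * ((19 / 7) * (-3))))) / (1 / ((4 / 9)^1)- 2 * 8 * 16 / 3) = -384 / 17635933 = -0.00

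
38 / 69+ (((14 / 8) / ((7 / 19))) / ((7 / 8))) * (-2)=-4978 / 483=-10.31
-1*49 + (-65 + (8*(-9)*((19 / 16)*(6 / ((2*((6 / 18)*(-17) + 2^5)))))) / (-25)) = -448761 / 3950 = -113.61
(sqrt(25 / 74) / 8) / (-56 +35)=-5 *sqrt(74) / 12432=-0.00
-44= -44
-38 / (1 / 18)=-684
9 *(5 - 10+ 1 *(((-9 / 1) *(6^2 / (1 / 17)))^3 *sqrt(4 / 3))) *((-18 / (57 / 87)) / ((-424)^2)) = 11745 / 1707872+ 8177556890556 *sqrt(3) / 53371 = 265386521.08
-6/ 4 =-3/ 2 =-1.50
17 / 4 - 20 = -63 / 4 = -15.75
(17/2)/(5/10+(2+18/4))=17/14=1.21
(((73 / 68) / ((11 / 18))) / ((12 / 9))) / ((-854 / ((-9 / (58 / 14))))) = 17739 / 5292848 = 0.00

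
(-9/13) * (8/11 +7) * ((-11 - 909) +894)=1530/11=139.09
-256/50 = -128/25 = -5.12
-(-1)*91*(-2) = -182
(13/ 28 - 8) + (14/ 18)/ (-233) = -442663/ 58716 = -7.54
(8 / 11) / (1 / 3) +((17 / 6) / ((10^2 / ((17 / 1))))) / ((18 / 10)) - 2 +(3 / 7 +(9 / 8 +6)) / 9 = 13396 / 10395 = 1.29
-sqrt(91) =-9.54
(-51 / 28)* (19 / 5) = -969 / 140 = -6.92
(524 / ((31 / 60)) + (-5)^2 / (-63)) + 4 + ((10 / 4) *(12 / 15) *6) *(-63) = 511289 / 1953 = 261.80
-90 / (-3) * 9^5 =1771470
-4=-4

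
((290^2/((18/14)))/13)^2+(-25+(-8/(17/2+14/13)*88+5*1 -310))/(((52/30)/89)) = 28741577965355/1136187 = 25296520.70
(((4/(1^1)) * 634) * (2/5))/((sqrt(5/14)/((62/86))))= 1223.72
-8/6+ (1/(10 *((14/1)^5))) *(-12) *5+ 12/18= -537833/806736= -0.67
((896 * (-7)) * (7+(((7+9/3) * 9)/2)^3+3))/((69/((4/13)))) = -2286394880/897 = -2548935.21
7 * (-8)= -56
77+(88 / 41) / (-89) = 280885 / 3649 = 76.98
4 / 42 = 2 / 21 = 0.10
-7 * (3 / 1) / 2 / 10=-21 / 20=-1.05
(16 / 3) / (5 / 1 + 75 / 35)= 56 / 75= 0.75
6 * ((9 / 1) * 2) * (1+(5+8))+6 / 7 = 10590 / 7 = 1512.86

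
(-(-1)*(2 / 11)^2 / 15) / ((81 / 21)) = 28 / 49005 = 0.00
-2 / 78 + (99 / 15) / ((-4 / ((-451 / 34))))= 579757 / 26520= 21.86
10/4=5/2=2.50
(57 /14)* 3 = 171 /14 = 12.21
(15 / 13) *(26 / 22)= 15 / 11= 1.36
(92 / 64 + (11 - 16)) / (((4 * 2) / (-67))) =3819 / 128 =29.84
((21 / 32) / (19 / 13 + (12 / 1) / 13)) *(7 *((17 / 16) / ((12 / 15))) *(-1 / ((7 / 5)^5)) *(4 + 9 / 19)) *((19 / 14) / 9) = -293515625 / 914608128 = -0.32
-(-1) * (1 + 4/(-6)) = 1/3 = 0.33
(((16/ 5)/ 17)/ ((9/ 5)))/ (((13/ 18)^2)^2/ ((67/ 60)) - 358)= -1041984/ 3564674291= -0.00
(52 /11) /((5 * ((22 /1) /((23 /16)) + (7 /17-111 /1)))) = -0.01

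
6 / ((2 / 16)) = 48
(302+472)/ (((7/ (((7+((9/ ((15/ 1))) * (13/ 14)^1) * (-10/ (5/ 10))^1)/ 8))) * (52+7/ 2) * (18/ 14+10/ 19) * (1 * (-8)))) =71079/ 998704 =0.07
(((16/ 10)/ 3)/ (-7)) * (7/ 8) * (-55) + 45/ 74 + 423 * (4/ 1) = 376573/ 222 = 1696.27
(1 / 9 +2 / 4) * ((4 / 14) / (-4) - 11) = -1705 / 252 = -6.77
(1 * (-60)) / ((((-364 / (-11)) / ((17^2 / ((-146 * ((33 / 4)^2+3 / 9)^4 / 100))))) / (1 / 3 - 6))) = -0.00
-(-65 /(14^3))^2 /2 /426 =-4225 /6415164672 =-0.00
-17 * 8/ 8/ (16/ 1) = -17/ 16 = -1.06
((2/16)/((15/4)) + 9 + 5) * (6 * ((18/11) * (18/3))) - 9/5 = 45369/55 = 824.89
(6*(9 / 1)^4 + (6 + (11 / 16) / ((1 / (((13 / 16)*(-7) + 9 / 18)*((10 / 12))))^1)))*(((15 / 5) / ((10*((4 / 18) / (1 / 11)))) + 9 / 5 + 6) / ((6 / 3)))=35133550487 / 225280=155955.04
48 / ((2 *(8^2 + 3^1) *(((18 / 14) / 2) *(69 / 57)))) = 0.46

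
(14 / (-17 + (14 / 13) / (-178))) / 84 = -1157 / 118056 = -0.01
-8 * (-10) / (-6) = -40 / 3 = -13.33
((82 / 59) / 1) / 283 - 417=-6962567 / 16697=-417.00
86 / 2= 43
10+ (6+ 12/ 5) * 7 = 344/ 5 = 68.80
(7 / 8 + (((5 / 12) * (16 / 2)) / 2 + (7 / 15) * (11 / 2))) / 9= 613 / 1080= 0.57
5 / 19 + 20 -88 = -1287 / 19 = -67.74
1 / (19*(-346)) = -1 / 6574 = -0.00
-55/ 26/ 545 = -11/ 2834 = -0.00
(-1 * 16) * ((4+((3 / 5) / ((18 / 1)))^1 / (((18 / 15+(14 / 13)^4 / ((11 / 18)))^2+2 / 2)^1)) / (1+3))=-1489444396997098 / 93028585176543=-16.01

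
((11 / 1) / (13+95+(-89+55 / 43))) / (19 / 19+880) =473 / 768232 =0.00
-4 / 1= -4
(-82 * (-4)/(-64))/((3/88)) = -451/3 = -150.33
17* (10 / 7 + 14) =1836 / 7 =262.29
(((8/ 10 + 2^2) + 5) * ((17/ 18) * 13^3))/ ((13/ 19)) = 2674763/ 90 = 29719.59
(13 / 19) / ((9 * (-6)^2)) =0.00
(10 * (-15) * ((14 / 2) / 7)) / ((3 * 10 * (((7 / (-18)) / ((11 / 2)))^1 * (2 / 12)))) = 2970 / 7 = 424.29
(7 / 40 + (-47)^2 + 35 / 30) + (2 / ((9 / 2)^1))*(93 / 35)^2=65076301 / 29400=2213.48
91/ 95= 0.96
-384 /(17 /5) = -1920 /17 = -112.94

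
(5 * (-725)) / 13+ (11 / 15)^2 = -814052 / 2925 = -278.31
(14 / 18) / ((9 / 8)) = 56 / 81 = 0.69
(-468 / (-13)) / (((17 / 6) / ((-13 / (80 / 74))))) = -12987 / 85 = -152.79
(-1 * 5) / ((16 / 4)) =-5 / 4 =-1.25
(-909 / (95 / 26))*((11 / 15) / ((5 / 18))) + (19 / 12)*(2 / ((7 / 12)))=-10828658 / 16625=-651.35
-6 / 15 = -2 / 5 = -0.40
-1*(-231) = 231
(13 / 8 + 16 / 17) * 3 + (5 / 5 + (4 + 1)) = 1863 / 136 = 13.70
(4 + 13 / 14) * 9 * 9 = 5589 / 14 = 399.21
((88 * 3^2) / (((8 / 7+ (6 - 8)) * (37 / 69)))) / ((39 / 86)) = -1827672 / 481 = -3799.73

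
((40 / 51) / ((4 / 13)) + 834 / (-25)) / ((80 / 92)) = -225883 / 6375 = -35.43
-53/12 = -4.42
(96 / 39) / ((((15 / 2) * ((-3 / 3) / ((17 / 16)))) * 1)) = -68 / 195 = -0.35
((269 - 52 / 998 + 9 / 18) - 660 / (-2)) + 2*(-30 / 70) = 598.59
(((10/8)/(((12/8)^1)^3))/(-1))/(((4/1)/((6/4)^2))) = -5/24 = -0.21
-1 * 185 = -185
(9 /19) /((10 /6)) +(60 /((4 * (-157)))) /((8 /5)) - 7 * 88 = -73474333 /119320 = -615.78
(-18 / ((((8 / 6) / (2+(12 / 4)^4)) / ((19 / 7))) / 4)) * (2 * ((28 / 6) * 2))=-227088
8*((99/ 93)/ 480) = 11/ 620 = 0.02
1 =1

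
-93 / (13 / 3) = -279 / 13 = -21.46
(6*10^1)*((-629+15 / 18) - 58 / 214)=-4034570 / 107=-37706.26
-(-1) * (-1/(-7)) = 0.14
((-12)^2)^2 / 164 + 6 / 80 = 126.51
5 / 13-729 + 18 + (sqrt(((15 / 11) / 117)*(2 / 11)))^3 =-710.62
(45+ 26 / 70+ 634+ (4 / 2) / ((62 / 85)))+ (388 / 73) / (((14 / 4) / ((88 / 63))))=3414272347 / 4989915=684.23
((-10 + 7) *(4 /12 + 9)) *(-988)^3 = 27004047616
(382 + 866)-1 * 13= 1235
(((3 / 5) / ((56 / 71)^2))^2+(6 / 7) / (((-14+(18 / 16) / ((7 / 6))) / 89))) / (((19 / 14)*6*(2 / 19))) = -29445647621 / 5127987200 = -5.74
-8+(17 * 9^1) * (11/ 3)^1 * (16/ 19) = 8824/ 19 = 464.42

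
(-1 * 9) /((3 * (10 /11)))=-33 /10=-3.30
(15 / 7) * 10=150 / 7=21.43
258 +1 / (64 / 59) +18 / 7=117149 / 448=261.49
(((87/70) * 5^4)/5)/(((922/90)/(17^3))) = 480859875/6454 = 74505.71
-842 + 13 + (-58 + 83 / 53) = -46928 / 53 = -885.43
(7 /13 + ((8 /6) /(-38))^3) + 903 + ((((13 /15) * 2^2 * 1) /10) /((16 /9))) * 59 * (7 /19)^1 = 437096308877 /481501800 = 907.78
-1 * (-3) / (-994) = -3 / 994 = -0.00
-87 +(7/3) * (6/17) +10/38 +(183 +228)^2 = 54533733/323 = 168835.09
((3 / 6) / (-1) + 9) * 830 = 7055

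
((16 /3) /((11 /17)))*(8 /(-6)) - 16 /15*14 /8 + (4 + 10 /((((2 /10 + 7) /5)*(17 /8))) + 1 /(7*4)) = -436123 /78540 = -5.55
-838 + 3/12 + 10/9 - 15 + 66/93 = -949637/1116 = -850.93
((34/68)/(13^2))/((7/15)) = 0.01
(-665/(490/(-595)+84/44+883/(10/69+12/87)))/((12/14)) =-246347255/991566057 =-0.25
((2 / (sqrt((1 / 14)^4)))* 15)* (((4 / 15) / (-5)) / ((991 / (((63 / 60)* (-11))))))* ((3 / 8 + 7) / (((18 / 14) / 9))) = 4674747 / 24775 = 188.69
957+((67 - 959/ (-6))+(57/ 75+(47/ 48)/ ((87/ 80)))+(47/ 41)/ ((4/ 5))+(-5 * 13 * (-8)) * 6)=4608842201/ 1070100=4306.93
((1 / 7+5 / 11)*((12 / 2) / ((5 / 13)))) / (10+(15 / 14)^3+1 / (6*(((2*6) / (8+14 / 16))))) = 7789824 / 9489755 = 0.82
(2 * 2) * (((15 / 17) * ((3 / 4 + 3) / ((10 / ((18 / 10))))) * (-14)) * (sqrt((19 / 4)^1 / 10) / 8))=-567 * sqrt(190) / 2720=-2.87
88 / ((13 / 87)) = 588.92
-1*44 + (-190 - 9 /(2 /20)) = -324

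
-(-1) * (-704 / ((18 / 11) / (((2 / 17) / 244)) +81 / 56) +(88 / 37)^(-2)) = -495053789 / 16196444352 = -0.03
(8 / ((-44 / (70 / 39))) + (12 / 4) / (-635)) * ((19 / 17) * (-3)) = 1713553 / 1543685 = 1.11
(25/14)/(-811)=-25/11354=-0.00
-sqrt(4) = -2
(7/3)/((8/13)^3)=15379/1536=10.01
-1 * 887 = -887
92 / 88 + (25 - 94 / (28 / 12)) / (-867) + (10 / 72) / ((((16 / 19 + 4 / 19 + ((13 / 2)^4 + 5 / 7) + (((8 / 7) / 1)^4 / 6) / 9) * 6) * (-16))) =363517323185725 / 341945899515528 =1.06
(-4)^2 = 16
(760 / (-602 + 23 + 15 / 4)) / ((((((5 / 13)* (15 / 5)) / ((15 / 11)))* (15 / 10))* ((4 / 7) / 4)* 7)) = -6080 / 5841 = -1.04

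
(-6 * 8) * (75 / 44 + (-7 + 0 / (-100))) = 2796 / 11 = 254.18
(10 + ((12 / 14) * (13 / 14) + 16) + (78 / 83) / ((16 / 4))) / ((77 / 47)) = 10333843 / 626318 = 16.50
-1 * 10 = -10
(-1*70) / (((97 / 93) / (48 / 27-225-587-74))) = 17268860 / 291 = 59343.16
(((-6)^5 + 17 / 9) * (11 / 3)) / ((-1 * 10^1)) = 769637 / 270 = 2850.51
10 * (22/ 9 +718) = 64840/ 9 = 7204.44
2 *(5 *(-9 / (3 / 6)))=-180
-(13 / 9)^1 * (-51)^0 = -13 / 9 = -1.44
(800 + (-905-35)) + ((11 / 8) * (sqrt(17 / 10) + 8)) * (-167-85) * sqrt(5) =693 * sqrt(5) * (-80-sqrt(170)) / 20-140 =-7348.59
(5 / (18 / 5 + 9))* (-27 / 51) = -25 / 119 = -0.21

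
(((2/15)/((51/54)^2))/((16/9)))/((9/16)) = 216/1445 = 0.15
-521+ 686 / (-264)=-69115 / 132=-523.60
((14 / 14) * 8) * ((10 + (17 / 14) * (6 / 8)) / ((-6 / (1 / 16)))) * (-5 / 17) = 0.27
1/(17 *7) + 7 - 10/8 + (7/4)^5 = 2701729/121856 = 22.17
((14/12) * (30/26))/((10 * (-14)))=-1/104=-0.01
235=235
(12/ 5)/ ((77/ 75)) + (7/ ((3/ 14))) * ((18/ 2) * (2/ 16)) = 12039/ 308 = 39.09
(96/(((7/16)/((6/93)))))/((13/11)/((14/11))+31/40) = 8.31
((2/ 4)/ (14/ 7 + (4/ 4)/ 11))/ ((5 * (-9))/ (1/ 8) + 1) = -11/ 16514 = -0.00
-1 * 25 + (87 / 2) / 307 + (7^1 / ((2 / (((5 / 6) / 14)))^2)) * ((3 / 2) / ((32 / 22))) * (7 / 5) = -46871051 / 1886208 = -24.85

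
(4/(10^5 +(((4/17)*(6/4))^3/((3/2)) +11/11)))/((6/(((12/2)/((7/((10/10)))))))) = 19652/3439135399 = 0.00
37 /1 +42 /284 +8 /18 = 48043 /1278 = 37.59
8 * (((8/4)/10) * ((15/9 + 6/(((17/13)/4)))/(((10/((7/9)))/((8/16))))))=1.25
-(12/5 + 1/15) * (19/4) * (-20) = 703/3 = 234.33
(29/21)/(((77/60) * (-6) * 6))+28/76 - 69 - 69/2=-19016579/184338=-103.16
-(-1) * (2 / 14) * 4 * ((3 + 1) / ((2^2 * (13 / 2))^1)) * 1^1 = 8 / 91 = 0.09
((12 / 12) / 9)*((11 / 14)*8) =44 / 63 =0.70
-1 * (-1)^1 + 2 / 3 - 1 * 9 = -22 / 3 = -7.33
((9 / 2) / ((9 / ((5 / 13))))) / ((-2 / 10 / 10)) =-125 / 13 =-9.62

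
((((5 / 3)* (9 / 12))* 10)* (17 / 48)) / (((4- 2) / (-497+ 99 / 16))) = -3337525 / 3072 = -1086.43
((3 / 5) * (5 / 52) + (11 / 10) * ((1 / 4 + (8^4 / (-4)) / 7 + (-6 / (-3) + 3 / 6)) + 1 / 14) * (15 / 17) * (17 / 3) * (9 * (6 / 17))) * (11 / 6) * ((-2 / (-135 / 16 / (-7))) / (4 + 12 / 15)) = 28433680 / 17901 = 1588.39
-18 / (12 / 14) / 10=-21 / 10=-2.10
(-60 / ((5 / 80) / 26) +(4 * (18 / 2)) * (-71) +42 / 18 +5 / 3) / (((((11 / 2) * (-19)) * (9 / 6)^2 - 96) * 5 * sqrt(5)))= 220096 * sqrt(5) / 66225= 7.43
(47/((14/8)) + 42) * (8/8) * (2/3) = 964/21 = 45.90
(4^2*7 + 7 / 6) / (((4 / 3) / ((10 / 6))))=3395 / 24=141.46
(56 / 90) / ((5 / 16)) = 448 / 225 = 1.99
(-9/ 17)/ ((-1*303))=3/ 1717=0.00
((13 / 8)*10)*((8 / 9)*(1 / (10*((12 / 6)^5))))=13 / 288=0.05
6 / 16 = 3 / 8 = 0.38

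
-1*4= -4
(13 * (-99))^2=1656369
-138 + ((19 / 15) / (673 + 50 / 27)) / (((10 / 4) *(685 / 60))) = -453271134 / 3284575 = -138.00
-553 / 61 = -9.07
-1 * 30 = -30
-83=-83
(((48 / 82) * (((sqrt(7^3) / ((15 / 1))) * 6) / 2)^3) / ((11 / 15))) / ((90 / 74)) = 710696 * sqrt(7) / 56375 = 33.35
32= 32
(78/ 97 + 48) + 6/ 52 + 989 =2617633/ 2522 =1037.92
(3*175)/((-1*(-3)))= 175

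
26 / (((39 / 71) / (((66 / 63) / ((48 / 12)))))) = 781 / 63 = 12.40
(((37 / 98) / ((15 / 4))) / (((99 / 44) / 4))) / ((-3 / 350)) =-11840 / 567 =-20.88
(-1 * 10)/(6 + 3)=-10/9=-1.11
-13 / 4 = -3.25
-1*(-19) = 19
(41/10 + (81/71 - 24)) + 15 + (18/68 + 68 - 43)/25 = -82938/30175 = -2.75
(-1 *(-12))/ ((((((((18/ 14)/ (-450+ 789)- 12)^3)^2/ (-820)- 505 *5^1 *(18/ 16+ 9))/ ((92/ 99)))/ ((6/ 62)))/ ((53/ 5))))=-1566954669665051574904192/ 3999838832867223121780280727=-0.00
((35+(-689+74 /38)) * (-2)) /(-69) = -24778 /1311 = -18.90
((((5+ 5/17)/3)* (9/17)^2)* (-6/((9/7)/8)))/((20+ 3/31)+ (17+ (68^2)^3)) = -1406160/7528907105866511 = -0.00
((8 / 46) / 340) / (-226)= -1 / 441830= -0.00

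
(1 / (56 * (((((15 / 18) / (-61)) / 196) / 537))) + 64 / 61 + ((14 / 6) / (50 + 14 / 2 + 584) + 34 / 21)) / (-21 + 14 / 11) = 2071064243974 / 296972095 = 6973.94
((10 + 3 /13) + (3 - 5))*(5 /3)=535 /39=13.72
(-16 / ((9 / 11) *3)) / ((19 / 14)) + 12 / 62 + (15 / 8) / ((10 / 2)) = -538739 / 127224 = -4.23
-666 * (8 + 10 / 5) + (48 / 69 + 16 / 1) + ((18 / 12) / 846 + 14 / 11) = -947764523 / 142692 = -6642.03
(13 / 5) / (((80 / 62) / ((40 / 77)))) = 403 / 385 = 1.05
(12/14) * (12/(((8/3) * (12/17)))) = 153/28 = 5.46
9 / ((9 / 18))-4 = 14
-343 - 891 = -1234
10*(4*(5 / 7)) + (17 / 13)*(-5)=2005 / 91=22.03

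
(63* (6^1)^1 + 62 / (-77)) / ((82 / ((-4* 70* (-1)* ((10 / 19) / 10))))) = 580880 / 8569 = 67.79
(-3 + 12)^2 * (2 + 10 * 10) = 8262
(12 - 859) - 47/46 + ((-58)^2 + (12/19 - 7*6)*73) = -440423/874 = -503.92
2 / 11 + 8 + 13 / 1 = 233 / 11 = 21.18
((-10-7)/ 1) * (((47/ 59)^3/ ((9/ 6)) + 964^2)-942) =-9723888754448/ 616137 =-15782023.73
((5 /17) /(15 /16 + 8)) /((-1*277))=-80 /673387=-0.00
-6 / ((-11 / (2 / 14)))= 6 / 77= 0.08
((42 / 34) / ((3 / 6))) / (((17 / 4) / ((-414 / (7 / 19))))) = -188784 / 289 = -653.23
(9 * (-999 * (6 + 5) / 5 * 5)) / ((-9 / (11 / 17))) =120879 / 17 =7110.53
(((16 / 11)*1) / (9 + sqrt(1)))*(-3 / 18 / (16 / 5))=-1 / 132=-0.01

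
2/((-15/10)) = -4/3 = -1.33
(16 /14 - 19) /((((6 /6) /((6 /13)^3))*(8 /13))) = -2.85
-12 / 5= -2.40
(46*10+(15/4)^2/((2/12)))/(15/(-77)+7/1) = 335335/4192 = 79.99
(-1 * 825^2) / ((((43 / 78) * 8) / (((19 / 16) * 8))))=-504343125 / 344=-1466113.74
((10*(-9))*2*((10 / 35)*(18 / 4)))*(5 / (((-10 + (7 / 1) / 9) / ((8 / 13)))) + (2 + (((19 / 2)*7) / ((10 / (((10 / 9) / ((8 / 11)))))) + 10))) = -152606205 / 30212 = -5051.18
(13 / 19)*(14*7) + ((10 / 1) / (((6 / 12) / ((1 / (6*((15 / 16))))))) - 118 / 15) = 53644 / 855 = 62.74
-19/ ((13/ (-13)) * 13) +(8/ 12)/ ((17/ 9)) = 401/ 221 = 1.81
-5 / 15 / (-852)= 1 / 2556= 0.00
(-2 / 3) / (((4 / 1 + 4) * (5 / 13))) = -0.22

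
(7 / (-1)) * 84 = -588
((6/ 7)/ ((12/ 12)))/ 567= 2/ 1323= 0.00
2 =2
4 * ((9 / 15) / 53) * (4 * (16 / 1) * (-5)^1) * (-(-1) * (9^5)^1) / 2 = -22674816 / 53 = -427826.72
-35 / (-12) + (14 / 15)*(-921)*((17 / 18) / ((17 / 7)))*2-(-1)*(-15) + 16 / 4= -121799 / 180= -676.66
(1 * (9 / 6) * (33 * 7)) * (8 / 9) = 308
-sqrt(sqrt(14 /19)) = -0.93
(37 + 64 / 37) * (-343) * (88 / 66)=-1966076 / 111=-17712.40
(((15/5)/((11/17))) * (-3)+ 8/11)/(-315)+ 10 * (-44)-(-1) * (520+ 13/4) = 230885/2772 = 83.29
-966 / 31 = -31.16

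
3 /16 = 0.19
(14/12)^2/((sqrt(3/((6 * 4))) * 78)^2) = 49/27378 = 0.00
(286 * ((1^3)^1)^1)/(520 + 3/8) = 2288/4163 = 0.55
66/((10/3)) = 99/5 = 19.80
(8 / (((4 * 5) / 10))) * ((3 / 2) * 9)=54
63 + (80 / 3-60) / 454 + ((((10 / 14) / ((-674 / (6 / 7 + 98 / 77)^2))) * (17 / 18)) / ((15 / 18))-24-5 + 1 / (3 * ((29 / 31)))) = 3156034750985 / 92073201913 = 34.28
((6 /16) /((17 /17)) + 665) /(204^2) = 5323 /332928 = 0.02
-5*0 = 0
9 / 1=9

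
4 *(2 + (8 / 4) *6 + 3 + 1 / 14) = 478 / 7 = 68.29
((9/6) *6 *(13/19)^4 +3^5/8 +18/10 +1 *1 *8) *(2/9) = 219707807/23457780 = 9.37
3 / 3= 1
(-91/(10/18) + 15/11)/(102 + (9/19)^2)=-1075058/676555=-1.59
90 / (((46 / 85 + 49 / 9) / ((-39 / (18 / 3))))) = -447525 / 4579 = -97.73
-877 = -877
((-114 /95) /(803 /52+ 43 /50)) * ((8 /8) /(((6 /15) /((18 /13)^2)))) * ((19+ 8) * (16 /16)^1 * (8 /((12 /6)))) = -38.10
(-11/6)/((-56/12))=11/28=0.39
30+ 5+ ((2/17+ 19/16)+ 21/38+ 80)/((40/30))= 96.39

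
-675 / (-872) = 675 / 872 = 0.77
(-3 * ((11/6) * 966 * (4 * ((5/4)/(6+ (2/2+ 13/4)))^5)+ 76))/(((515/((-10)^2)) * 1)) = -529632526560/11933188703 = -44.38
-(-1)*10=10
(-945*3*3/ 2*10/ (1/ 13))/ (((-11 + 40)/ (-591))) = 326719575/ 29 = 11266192.24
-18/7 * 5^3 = -321.43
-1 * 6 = -6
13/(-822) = -13/822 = -0.02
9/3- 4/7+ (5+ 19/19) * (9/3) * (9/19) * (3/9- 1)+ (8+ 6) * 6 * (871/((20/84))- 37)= 202278067/665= 304177.54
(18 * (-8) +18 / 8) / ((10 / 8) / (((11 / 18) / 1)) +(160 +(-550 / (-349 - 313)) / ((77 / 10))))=-0.87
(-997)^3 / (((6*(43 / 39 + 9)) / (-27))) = 347850467523 / 788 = 441434603.46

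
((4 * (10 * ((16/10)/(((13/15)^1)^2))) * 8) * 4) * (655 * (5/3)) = 503040000/169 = 2976568.05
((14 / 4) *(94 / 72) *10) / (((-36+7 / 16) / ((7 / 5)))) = -9212 / 5121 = -1.80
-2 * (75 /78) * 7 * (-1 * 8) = 1400 /13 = 107.69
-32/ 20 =-8/ 5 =-1.60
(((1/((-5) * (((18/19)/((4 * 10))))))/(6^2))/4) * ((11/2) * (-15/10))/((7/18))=1.24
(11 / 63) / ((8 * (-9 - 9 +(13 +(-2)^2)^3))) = 1 / 224280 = 0.00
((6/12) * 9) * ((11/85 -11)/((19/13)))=-54054/1615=-33.47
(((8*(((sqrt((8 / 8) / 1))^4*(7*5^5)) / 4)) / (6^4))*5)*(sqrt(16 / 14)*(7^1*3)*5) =546875*sqrt(14) / 108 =18946.47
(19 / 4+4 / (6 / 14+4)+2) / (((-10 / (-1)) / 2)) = 949 / 620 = 1.53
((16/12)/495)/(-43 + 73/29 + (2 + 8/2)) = -29/371250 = -0.00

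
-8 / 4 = -2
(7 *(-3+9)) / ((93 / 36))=504 / 31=16.26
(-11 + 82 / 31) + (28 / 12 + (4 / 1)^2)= 928 / 93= 9.98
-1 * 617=-617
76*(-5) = -380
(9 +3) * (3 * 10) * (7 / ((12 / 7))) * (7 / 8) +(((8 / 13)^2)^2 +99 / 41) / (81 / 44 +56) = 3066728714525 / 2384158036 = 1286.29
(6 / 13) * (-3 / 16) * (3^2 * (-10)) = 405 / 52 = 7.79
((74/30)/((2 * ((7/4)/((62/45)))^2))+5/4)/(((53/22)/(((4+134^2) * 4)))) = 947748345104/15776775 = 60072.38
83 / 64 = 1.30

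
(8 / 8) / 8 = 1 / 8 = 0.12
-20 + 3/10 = -197/10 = -19.70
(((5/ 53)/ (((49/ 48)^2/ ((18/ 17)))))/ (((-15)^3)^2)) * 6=1024/ 20280946875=0.00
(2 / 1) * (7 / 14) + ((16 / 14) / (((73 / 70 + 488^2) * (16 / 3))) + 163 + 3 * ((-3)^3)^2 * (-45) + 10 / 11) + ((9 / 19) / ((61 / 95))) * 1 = -1098985104283283 / 11185672663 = -98249.35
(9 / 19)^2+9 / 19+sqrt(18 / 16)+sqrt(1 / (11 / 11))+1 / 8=3*sqrt(2) / 4+5265 / 2888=2.88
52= 52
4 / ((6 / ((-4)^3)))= -128 / 3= -42.67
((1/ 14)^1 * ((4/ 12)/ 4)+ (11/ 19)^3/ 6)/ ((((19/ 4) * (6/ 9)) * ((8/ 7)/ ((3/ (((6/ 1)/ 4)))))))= 44127/ 2085136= 0.02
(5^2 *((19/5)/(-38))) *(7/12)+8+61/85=14809/2040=7.26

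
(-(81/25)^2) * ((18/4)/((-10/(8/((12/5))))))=19683/1250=15.75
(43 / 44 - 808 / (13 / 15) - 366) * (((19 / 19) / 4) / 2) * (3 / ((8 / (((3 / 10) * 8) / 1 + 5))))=-82370103 / 183040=-450.01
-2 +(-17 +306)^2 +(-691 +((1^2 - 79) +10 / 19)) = 1572260 / 19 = 82750.53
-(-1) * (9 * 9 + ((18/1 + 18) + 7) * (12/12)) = 124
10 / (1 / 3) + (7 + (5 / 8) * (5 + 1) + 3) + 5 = 195 / 4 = 48.75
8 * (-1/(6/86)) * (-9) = 1032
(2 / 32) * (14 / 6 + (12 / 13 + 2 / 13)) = 133 / 624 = 0.21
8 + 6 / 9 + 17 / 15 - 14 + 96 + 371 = 2314 / 5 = 462.80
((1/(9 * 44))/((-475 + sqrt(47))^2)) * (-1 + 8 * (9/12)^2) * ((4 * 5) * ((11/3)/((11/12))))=70/(99 * (475 - sqrt(47))^2)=0.00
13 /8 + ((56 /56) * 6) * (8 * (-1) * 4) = -1523 /8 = -190.38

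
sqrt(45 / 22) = 3 * sqrt(110) / 22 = 1.43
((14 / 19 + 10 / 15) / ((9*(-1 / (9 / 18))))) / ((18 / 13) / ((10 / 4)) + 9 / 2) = -5200 / 337041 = -0.02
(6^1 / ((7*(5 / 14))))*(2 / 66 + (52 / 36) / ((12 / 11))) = 1609 / 495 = 3.25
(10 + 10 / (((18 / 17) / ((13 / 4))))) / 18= 1465 / 648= 2.26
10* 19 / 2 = 95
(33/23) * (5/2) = 165/46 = 3.59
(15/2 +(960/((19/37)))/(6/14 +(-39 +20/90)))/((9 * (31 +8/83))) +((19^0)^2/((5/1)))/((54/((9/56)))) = -1826114911/12440213520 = -0.15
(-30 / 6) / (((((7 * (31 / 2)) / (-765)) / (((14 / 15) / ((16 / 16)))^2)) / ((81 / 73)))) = 77112 / 2263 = 34.08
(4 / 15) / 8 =1 / 30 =0.03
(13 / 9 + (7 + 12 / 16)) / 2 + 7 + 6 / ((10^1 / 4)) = 5039 / 360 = 14.00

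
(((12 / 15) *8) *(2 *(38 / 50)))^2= 1478656 / 15625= 94.63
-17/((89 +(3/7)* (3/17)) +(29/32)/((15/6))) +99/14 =82027889/11920314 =6.88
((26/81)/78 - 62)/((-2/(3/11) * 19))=15065/33858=0.44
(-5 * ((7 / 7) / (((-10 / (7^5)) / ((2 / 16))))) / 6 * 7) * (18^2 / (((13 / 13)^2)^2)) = 3176523 / 8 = 397065.38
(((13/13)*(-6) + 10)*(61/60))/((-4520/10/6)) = -61/1130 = -0.05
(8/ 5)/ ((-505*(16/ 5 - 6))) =0.00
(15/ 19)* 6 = 90/ 19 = 4.74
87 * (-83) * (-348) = 2512908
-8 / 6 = -4 / 3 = -1.33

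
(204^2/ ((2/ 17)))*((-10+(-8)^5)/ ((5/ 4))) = -46379034432/ 5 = -9275806886.40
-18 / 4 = -4.50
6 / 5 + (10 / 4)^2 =7.45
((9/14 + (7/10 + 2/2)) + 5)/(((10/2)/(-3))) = -771/175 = -4.41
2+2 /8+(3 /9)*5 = 47 /12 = 3.92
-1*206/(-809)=206/809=0.25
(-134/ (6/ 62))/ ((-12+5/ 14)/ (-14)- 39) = 814184/ 22443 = 36.28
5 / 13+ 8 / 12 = 41 / 39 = 1.05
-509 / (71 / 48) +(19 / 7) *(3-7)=-354.97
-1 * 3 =-3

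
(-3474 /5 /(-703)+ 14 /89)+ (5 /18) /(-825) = 1.15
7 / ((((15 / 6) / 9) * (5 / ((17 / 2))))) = 1071 / 25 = 42.84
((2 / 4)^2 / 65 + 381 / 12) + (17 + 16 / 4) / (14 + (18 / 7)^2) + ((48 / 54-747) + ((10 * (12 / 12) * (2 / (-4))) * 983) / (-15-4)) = -204160669 / 449046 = -454.65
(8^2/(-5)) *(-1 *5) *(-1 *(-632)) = 40448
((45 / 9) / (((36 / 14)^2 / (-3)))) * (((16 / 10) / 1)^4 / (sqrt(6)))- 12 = -12- 25088 * sqrt(6) / 10125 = -18.07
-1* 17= -17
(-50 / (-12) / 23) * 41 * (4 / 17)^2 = 8200 / 19941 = 0.41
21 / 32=0.66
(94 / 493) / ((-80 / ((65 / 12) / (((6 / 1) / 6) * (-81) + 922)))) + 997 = 39683438845 / 39802848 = 997.00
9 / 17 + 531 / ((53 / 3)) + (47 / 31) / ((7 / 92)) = 9876010 / 195517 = 50.51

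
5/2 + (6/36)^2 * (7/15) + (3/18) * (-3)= 1087/540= 2.01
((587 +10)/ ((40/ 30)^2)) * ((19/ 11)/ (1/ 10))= 510435/ 88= 5800.40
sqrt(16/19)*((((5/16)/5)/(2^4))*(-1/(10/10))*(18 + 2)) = -5*sqrt(19)/304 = -0.07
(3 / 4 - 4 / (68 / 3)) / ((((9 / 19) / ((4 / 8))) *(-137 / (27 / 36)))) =-247 / 74528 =-0.00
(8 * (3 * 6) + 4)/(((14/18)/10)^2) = 1198800/49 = 24465.31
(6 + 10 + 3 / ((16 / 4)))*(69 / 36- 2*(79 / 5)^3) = -792614087 / 6000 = -132102.35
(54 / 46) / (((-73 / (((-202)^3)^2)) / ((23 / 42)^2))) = -1171918246263504 / 3577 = -327626012374.48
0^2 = 0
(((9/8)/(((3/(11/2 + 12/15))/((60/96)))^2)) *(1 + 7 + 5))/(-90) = -5733/20480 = -0.28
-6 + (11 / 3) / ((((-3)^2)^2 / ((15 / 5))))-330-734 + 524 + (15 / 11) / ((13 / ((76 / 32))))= -50558875 / 92664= -545.62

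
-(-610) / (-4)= -305 / 2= -152.50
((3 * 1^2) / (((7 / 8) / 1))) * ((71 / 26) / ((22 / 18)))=7668 / 1001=7.66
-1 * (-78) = 78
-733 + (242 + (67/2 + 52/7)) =-6301/14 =-450.07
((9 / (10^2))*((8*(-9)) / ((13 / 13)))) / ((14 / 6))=-486 / 175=-2.78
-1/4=-0.25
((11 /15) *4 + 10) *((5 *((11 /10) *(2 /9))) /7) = 2134 /945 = 2.26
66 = 66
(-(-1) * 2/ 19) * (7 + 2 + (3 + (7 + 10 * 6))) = 8.32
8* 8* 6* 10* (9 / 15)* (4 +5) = 20736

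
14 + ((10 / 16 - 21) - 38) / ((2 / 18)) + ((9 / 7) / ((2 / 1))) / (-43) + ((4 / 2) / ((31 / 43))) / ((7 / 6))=-37996733 / 74648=-509.01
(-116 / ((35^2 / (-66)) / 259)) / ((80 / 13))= 460317 / 1750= 263.04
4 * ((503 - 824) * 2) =-2568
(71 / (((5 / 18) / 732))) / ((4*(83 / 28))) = 6548472 / 415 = 15779.45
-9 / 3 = -3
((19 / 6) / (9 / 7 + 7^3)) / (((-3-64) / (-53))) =0.01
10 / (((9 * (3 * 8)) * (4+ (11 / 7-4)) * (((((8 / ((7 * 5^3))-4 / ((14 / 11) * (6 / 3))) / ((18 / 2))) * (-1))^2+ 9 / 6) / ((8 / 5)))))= 64312500 / 2087626783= 0.03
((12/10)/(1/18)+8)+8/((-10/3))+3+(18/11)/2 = 1706/55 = 31.02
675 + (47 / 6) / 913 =3697697 / 5478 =675.01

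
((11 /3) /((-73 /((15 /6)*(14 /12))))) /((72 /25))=-9625 /189216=-0.05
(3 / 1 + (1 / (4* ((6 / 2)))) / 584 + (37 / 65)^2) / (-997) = -98424577 / 29519973600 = -0.00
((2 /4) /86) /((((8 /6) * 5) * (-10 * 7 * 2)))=-3 /481600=-0.00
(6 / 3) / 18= 1 / 9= 0.11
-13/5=-2.60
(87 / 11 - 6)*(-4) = -84 / 11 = -7.64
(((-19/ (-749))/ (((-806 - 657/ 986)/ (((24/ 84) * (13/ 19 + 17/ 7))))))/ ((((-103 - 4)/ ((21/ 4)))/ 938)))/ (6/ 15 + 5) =0.00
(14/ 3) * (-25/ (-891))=0.13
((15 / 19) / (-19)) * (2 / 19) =-30 / 6859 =-0.00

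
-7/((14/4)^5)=-32/2401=-0.01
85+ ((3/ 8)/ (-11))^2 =658249/ 7744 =85.00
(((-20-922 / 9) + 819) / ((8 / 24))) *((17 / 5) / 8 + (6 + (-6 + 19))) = 1623671 / 40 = 40591.78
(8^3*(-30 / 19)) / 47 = -15360 / 893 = -17.20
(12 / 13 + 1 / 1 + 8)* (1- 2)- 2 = -155 / 13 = -11.92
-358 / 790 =-179 / 395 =-0.45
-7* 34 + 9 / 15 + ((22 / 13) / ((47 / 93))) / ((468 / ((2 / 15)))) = -84854728 / 357435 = -237.40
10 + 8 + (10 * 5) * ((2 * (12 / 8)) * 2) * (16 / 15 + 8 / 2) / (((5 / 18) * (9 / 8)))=4882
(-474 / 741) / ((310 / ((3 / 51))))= -79 / 650845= -0.00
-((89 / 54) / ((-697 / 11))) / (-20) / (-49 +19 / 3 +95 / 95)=979 / 31365000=0.00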